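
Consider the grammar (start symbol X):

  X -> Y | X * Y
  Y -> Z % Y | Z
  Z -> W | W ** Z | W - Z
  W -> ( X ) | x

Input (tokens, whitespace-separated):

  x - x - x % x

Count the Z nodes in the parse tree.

[X [Y [Z [W x] - [Z [W x] - [Z [W x]]]] % [Y [Z [W x]]]]]

4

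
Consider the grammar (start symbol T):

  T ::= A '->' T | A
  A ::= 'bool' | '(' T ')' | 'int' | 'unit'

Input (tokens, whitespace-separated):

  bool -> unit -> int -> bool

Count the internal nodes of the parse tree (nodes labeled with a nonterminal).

8

[T [A bool] -> [T [A unit] -> [T [A int] -> [T [A bool]]]]]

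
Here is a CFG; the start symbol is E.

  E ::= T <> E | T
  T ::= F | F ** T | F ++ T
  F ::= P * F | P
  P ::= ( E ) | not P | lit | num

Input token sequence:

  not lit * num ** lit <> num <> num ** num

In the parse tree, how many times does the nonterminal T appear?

[E [T [F [P not [P lit]] * [F [P num]]] ** [T [F [P lit]]]] <> [E [T [F [P num]]] <> [E [T [F [P num]] ** [T [F [P num]]]]]]]

5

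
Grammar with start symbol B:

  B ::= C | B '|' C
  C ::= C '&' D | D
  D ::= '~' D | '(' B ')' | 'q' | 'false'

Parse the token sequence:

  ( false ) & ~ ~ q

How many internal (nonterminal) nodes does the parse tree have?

10

[B [C [C [D ( [B [C [D false]]] )]] & [D ~ [D ~ [D q]]]]]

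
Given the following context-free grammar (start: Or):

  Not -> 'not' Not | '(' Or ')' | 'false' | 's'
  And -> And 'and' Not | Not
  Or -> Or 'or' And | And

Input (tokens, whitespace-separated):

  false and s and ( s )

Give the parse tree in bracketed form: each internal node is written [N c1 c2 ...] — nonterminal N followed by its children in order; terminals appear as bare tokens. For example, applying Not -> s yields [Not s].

[Or [And [And [And [Not false]] and [Not s]] and [Not ( [Or [And [Not s]]] )]]]

Or
And
And and Not
And and Not and Not
Not and Not and Not
false and Not and Not
false and s and Not
false and s and ( Or )
false and s and ( And )
false and s and ( Not )
false and s and ( s )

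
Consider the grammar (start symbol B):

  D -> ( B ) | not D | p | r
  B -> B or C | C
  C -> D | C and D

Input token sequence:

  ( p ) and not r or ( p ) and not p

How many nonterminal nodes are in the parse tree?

[B [B [C [C [D ( [B [C [D p]]] )]] and [D not [D r]]]] or [C [C [D ( [B [C [D p]]] )]] and [D not [D p]]]]

18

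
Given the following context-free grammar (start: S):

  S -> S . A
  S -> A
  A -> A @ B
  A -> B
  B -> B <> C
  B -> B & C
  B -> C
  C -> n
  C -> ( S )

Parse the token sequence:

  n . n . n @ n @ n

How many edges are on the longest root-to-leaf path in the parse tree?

[S [S [S [A [B [C n]]]] . [A [B [C n]]]] . [A [A [A [B [C n]]] @ [B [C n]]] @ [B [C n]]]]

6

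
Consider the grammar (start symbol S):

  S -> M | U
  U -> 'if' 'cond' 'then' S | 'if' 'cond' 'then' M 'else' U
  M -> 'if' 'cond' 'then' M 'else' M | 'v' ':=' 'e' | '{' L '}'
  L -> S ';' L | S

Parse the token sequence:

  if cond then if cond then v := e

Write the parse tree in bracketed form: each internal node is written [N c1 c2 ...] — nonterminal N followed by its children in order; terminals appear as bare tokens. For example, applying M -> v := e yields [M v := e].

S
U
if cond then S
if cond then U
if cond then if cond then S
if cond then if cond then M
if cond then if cond then v := e

[S [U if cond then [S [U if cond then [S [M v := e]]]]]]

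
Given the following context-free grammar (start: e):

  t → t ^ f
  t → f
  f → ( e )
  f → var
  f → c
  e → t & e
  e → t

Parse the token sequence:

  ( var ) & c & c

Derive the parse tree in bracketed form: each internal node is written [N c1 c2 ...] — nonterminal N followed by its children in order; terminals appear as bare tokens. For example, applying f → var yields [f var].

e
t & e
f & e
( e ) & e
( t ) & e
( f ) & e
( var ) & e
( var ) & t & e
( var ) & f & e
( var ) & c & e
( var ) & c & t
( var ) & c & f
( var ) & c & c

[e [t [f ( [e [t [f var]]] )]] & [e [t [f c]] & [e [t [f c]]]]]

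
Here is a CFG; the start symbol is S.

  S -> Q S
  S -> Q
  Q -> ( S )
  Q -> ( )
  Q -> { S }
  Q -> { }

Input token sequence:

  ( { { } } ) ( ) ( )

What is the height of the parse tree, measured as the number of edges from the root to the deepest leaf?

[S [Q ( [S [Q { [S [Q { }]] }]] )] [S [Q ( )] [S [Q ( )]]]]

6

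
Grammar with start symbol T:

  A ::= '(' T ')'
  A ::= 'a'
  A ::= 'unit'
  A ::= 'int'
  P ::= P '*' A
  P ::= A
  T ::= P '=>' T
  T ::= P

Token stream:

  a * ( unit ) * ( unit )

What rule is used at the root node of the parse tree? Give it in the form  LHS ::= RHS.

T ::= P

[T [P [P [P [A a]] * [A ( [T [P [A unit]]] )]] * [A ( [T [P [A unit]]] )]]]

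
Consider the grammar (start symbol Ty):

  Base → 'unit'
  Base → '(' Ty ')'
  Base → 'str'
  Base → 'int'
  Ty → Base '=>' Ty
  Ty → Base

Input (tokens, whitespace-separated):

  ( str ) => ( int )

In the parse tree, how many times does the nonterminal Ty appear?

4

[Ty [Base ( [Ty [Base str]] )] => [Ty [Base ( [Ty [Base int]] )]]]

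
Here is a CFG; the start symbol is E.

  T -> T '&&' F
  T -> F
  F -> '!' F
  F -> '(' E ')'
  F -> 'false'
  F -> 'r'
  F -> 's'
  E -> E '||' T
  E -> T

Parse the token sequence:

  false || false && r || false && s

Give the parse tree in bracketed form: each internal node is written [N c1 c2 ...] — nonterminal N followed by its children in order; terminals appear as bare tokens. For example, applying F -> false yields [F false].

[E [E [E [T [F false]]] || [T [T [F false]] && [F r]]] || [T [T [F false]] && [F s]]]

E
E || T
E || T || T
T || T || T
F || T || T
false || T || T
false || T && F || T
false || F && F || T
false || false && F || T
false || false && r || T
false || false && r || T && F
false || false && r || F && F
false || false && r || false && F
false || false && r || false && s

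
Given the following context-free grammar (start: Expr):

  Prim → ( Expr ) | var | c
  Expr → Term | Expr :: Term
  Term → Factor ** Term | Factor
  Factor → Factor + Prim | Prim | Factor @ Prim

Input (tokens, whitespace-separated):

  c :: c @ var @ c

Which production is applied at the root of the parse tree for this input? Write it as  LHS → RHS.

Expr → Expr :: Term

[Expr [Expr [Term [Factor [Prim c]]]] :: [Term [Factor [Factor [Factor [Prim c]] @ [Prim var]] @ [Prim c]]]]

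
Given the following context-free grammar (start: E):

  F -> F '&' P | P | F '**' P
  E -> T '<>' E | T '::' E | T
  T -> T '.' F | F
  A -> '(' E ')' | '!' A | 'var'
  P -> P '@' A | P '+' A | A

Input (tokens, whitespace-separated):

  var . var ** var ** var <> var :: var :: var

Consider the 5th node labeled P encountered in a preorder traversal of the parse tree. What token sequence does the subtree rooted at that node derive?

[E [T [T [F [P [A var]]]] . [F [F [F [P [A var]]] ** [P [A var]]] ** [P [A var]]]] <> [E [T [F [P [A var]]]] :: [E [T [F [P [A var]]]] :: [E [T [F [P [A var]]]]]]]]

var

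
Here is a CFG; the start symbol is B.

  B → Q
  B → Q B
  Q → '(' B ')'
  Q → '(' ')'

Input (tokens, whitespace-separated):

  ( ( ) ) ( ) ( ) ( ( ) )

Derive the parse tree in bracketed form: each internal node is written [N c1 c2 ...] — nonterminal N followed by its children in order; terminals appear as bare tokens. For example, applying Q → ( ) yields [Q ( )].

[B [Q ( [B [Q ( )]] )] [B [Q ( )] [B [Q ( )] [B [Q ( [B [Q ( )]] )]]]]]

B
Q B
( B ) B
( Q ) B
( ( ) ) B
( ( ) ) Q B
( ( ) ) ( ) B
( ( ) ) ( ) Q B
( ( ) ) ( ) ( ) B
( ( ) ) ( ) ( ) Q
( ( ) ) ( ) ( ) ( B )
( ( ) ) ( ) ( ) ( Q )
( ( ) ) ( ) ( ) ( ( ) )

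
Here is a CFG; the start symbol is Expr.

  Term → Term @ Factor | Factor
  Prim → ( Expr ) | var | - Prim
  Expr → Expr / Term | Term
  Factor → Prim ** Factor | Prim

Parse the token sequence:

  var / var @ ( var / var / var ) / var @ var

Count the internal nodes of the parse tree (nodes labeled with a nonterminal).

[Expr [Expr [Expr [Term [Factor [Prim var]]]] / [Term [Term [Factor [Prim var]]] @ [Factor [Prim ( [Expr [Expr [Expr [Term [Factor [Prim var]]]] / [Term [Factor [Prim var]]]] / [Term [Factor [Prim var]]]] )]]]] / [Term [Term [Factor [Prim var]]] @ [Factor [Prim var]]]]

30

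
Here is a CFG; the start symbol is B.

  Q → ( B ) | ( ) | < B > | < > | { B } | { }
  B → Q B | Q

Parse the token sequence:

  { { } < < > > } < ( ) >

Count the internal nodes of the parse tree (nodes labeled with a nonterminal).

[B [Q { [B [Q { }] [B [Q < [B [Q < >]] >]]] }] [B [Q < [B [Q ( )]] >]]]

12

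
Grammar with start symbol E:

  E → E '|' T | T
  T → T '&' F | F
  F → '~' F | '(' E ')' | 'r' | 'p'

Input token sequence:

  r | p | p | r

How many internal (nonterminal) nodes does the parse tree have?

[E [E [E [E [T [F r]]] | [T [F p]]] | [T [F p]]] | [T [F r]]]

12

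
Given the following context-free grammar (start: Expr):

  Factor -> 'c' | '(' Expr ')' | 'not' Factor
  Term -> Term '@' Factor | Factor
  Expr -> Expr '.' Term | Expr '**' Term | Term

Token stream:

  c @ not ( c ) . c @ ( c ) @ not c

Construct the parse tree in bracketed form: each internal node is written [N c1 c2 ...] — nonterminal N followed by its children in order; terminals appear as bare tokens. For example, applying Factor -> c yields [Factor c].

[Expr [Expr [Term [Term [Factor c]] @ [Factor not [Factor ( [Expr [Term [Factor c]]] )]]]] . [Term [Term [Term [Factor c]] @ [Factor ( [Expr [Term [Factor c]]] )]] @ [Factor not [Factor c]]]]

Expr
Expr . Term
Term . Term
Term @ Factor . Term
Factor @ Factor . Term
c @ Factor . Term
c @ not Factor . Term
c @ not ( Expr ) . Term
c @ not ( Term ) . Term
c @ not ( Factor ) . Term
c @ not ( c ) . Term
c @ not ( c ) . Term @ Factor
c @ not ( c ) . Term @ Factor @ Factor
c @ not ( c ) . Factor @ Factor @ Factor
c @ not ( c ) . c @ Factor @ Factor
c @ not ( c ) . c @ ( Expr ) @ Factor
c @ not ( c ) . c @ ( Term ) @ Factor
c @ not ( c ) . c @ ( Factor ) @ Factor
c @ not ( c ) . c @ ( c ) @ Factor
c @ not ( c ) . c @ ( c ) @ not Factor
c @ not ( c ) . c @ ( c ) @ not c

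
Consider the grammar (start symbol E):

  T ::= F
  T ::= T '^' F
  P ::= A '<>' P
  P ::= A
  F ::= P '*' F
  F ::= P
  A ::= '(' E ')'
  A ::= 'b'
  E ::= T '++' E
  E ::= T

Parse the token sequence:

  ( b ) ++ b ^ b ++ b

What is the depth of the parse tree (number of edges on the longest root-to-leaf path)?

[E [T [F [P [A ( [E [T [F [P [A b]]]]] )]]]] ++ [E [T [T [F [P [A b]]]] ^ [F [P [A b]]]] ++ [E [T [F [P [A b]]]]]]]

10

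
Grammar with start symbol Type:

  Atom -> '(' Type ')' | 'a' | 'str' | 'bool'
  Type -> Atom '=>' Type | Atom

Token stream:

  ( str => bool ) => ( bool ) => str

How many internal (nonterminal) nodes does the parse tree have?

12

[Type [Atom ( [Type [Atom str] => [Type [Atom bool]]] )] => [Type [Atom ( [Type [Atom bool]] )] => [Type [Atom str]]]]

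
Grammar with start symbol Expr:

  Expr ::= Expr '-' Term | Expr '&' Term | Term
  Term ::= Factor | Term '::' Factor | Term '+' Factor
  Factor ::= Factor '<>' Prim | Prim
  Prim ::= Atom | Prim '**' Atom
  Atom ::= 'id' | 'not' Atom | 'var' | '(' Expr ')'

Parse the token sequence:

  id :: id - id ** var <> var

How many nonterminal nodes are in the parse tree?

[Expr [Expr [Term [Term [Factor [Prim [Atom id]]]] :: [Factor [Prim [Atom id]]]]] - [Term [Factor [Factor [Prim [Prim [Atom id]] ** [Atom var]]] <> [Prim [Atom var]]]]]

19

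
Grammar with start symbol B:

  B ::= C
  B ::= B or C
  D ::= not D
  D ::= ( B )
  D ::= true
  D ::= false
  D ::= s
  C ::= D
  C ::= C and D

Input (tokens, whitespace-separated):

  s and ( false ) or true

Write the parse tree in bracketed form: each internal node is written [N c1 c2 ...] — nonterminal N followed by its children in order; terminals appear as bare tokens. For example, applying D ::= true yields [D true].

B
B or C
C or C
C and D or C
D and D or C
s and D or C
s and ( B ) or C
s and ( C ) or C
s and ( D ) or C
s and ( false ) or C
s and ( false ) or D
s and ( false ) or true

[B [B [C [C [D s]] and [D ( [B [C [D false]]] )]]] or [C [D true]]]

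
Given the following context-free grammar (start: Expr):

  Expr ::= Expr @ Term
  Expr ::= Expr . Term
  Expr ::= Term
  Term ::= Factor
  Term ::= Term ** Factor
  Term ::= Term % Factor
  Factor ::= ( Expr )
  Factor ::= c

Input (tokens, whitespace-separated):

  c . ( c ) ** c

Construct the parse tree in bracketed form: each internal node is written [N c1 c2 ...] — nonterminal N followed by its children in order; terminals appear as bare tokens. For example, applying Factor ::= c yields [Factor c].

[Expr [Expr [Term [Factor c]]] . [Term [Term [Factor ( [Expr [Term [Factor c]]] )]] ** [Factor c]]]

Expr
Expr . Term
Term . Term
Factor . Term
c . Term
c . Term ** Factor
c . Factor ** Factor
c . ( Expr ) ** Factor
c . ( Term ) ** Factor
c . ( Factor ) ** Factor
c . ( c ) ** Factor
c . ( c ) ** c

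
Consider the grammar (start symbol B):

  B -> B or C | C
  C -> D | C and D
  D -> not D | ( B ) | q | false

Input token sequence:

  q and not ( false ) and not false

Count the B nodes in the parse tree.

2

[B [C [C [C [D q]] and [D not [D ( [B [C [D false]]] )]]] and [D not [D false]]]]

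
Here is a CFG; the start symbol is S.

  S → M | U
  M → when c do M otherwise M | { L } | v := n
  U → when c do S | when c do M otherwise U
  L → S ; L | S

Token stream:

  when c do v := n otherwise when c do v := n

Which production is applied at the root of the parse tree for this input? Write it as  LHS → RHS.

[S [U when c do [M v := n] otherwise [U when c do [S [M v := n]]]]]

S → U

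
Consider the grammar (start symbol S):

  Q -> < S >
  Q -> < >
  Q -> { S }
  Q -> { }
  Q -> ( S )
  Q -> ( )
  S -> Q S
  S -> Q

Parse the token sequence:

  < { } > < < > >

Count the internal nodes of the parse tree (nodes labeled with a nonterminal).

8

[S [Q < [S [Q { }]] >] [S [Q < [S [Q < >]] >]]]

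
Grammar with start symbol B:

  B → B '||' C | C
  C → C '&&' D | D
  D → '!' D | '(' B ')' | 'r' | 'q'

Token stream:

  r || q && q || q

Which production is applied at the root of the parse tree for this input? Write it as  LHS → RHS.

[B [B [B [C [D r]]] || [C [C [D q]] && [D q]]] || [C [D q]]]

B → B '||' C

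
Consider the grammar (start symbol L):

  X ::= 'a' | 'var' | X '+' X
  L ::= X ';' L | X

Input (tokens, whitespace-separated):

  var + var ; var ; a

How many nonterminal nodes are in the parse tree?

[L [X [X var] + [X var]] ; [L [X var] ; [L [X a]]]]

8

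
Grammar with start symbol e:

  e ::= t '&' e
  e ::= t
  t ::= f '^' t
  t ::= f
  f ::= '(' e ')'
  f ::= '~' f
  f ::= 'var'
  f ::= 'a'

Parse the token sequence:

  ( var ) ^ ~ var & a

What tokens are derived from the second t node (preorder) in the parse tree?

var

[e [t [f ( [e [t [f var]]] )] ^ [t [f ~ [f var]]]] & [e [t [f a]]]]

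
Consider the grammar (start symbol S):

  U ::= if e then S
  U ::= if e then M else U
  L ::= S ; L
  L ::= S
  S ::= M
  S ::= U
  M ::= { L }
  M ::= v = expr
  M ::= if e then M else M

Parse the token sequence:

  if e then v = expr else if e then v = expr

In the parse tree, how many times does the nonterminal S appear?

2

[S [U if e then [M v = expr] else [U if e then [S [M v = expr]]]]]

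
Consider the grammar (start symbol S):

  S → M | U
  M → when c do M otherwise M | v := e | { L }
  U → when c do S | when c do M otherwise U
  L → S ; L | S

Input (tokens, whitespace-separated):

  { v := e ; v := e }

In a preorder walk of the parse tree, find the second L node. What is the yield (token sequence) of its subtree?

v := e

[S [M { [L [S [M v := e]] ; [L [S [M v := e]]]] }]]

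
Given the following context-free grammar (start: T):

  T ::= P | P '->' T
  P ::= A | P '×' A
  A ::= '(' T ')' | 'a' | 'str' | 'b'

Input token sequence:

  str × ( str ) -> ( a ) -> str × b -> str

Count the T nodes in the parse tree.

[T [P [P [A str]] × [A ( [T [P [A str]]] )]] -> [T [P [A ( [T [P [A a]]] )]] -> [T [P [P [A str]] × [A b]] -> [T [P [A str]]]]]]

6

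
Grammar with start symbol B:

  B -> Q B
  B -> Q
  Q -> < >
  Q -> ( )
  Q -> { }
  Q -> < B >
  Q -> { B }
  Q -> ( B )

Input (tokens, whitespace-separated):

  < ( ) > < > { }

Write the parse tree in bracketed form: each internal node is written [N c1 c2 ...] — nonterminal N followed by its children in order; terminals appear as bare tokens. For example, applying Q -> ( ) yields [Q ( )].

[B [Q < [B [Q ( )]] >] [B [Q < >] [B [Q { }]]]]

B
Q B
< B > B
< Q > B
< ( ) > B
< ( ) > Q B
< ( ) > < > B
< ( ) > < > Q
< ( ) > < > { }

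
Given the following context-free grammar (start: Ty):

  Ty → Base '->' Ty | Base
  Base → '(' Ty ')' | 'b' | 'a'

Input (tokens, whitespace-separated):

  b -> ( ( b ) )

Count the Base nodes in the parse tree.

[Ty [Base b] -> [Ty [Base ( [Ty [Base ( [Ty [Base b]] )]] )]]]

4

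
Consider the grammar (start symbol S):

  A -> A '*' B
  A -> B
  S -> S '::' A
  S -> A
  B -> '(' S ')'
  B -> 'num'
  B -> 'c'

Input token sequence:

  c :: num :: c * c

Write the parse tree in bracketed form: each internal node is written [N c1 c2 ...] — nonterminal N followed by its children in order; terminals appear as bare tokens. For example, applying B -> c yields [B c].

[S [S [S [A [B c]]] :: [A [B num]]] :: [A [A [B c]] * [B c]]]

S
S :: A
S :: A :: A
A :: A :: A
B :: A :: A
c :: A :: A
c :: B :: A
c :: num :: A
c :: num :: A * B
c :: num :: B * B
c :: num :: c * B
c :: num :: c * c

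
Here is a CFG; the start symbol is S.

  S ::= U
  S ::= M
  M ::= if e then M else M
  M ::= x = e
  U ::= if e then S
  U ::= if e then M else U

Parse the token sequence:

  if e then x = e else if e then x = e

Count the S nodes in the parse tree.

[S [U if e then [M x = e] else [U if e then [S [M x = e]]]]]

2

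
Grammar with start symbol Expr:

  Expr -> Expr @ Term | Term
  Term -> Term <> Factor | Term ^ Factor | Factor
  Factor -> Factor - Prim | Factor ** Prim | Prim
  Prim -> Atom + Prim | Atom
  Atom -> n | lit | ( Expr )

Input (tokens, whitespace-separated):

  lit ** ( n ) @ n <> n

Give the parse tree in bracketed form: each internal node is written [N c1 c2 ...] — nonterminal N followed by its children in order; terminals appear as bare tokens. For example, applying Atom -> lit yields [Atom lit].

Expr
Expr @ Term
Term @ Term
Factor @ Term
Factor ** Prim @ Term
Prim ** Prim @ Term
Atom ** Prim @ Term
lit ** Prim @ Term
lit ** Atom @ Term
lit ** ( Expr ) @ Term
lit ** ( Term ) @ Term
lit ** ( Factor ) @ Term
lit ** ( Prim ) @ Term
lit ** ( Atom ) @ Term
lit ** ( n ) @ Term
lit ** ( n ) @ Term <> Factor
lit ** ( n ) @ Factor <> Factor
lit ** ( n ) @ Prim <> Factor
lit ** ( n ) @ Atom <> Factor
lit ** ( n ) @ n <> Factor
lit ** ( n ) @ n <> Prim
lit ** ( n ) @ n <> Atom
lit ** ( n ) @ n <> n

[Expr [Expr [Term [Factor [Factor [Prim [Atom lit]]] ** [Prim [Atom ( [Expr [Term [Factor [Prim [Atom n]]]]] )]]]]] @ [Term [Term [Factor [Prim [Atom n]]]] <> [Factor [Prim [Atom n]]]]]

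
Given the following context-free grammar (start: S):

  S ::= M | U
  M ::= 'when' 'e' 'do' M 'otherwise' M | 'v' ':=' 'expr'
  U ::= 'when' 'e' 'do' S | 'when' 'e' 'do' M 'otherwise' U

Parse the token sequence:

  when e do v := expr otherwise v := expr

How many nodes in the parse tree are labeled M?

3

[S [M when e do [M v := expr] otherwise [M v := expr]]]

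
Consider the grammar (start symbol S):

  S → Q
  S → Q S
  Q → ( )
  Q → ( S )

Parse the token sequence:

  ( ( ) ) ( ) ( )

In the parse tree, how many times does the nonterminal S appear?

[S [Q ( [S [Q ( )]] )] [S [Q ( )] [S [Q ( )]]]]

4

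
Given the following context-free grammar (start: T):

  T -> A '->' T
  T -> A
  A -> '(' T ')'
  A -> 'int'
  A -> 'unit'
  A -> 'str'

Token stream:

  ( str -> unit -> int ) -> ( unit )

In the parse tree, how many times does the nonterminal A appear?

6

[T [A ( [T [A str] -> [T [A unit] -> [T [A int]]]] )] -> [T [A ( [T [A unit]] )]]]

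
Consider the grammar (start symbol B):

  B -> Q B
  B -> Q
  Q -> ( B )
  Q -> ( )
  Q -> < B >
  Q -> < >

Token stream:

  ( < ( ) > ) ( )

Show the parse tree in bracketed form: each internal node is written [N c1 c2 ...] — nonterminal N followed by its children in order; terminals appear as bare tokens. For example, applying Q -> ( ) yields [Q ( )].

[B [Q ( [B [Q < [B [Q ( )]] >]] )] [B [Q ( )]]]

B
Q B
( B ) B
( Q ) B
( < B > ) B
( < Q > ) B
( < ( ) > ) B
( < ( ) > ) Q
( < ( ) > ) ( )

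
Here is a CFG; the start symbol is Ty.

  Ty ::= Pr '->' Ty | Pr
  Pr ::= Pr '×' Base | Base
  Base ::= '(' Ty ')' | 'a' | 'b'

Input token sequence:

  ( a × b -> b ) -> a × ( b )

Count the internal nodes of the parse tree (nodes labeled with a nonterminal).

19

[Ty [Pr [Base ( [Ty [Pr [Pr [Base a]] × [Base b]] -> [Ty [Pr [Base b]]]] )]] -> [Ty [Pr [Pr [Base a]] × [Base ( [Ty [Pr [Base b]]] )]]]]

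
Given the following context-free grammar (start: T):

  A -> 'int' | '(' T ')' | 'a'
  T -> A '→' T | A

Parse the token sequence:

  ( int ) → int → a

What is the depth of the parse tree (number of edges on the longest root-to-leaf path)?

4

[T [A ( [T [A int]] )] → [T [A int] → [T [A a]]]]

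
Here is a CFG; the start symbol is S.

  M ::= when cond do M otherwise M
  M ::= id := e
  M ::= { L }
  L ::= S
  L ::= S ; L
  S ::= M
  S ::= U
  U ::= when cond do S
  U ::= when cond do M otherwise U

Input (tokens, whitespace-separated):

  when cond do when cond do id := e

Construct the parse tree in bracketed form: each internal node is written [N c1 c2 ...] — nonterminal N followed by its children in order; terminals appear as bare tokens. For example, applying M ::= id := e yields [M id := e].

[S [U when cond do [S [U when cond do [S [M id := e]]]]]]

S
U
when cond do S
when cond do U
when cond do when cond do S
when cond do when cond do M
when cond do when cond do id := e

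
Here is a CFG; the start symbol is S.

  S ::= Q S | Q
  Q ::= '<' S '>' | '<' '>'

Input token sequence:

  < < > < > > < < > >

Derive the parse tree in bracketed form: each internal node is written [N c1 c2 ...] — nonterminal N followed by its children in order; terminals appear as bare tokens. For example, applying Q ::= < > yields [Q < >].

[S [Q < [S [Q < >] [S [Q < >]]] >] [S [Q < [S [Q < >]] >]]]

S
Q S
< S > S
< Q S > S
< < > S > S
< < > Q > S
< < > < > > S
< < > < > > Q
< < > < > > < S >
< < > < > > < Q >
< < > < > > < < > >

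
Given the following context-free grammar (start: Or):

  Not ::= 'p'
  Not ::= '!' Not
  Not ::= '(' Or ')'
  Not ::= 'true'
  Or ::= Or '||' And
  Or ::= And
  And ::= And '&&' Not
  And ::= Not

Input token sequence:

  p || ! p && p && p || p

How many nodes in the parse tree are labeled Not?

[Or [Or [Or [And [Not p]]] || [And [And [And [Not ! [Not p]]] && [Not p]] && [Not p]]] || [And [Not p]]]

6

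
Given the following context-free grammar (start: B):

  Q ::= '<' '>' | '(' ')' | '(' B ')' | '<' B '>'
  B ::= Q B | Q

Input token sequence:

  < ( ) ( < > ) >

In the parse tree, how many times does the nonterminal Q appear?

[B [Q < [B [Q ( )] [B [Q ( [B [Q < >]] )]]] >]]

4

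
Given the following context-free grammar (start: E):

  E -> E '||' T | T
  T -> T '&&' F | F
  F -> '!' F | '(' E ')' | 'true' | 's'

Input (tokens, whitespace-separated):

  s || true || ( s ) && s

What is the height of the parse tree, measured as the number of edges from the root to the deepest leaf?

[E [E [E [T [F s]]] || [T [F true]]] || [T [T [F ( [E [T [F s]]] )]] && [F s]]]

7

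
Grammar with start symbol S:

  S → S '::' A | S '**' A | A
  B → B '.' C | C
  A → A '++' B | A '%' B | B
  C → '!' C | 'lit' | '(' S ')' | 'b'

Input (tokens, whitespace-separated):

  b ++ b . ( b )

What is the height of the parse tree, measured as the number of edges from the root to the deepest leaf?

[S [A [A [B [C b]]] ++ [B [B [C b]] . [C ( [S [A [B [C b]]]] )]]]]

8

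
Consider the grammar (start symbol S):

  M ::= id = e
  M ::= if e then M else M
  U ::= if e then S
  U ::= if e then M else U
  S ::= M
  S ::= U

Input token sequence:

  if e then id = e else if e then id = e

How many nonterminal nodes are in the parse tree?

[S [U if e then [M id = e] else [U if e then [S [M id = e]]]]]

6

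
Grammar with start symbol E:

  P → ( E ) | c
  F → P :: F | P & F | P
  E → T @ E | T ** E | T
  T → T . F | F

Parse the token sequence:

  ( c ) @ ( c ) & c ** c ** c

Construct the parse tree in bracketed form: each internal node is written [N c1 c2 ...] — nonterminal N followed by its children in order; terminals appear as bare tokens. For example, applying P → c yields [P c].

[E [T [F [P ( [E [T [F [P c]]]] )]]] @ [E [T [F [P ( [E [T [F [P c]]]] )] & [F [P c]]]] ** [E [T [F [P c]]] ** [E [T [F [P c]]]]]]]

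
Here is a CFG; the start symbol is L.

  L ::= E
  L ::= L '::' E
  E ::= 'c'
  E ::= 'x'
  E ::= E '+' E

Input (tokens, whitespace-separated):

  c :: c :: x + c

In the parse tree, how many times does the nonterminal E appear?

5

[L [L [L [E c]] :: [E c]] :: [E [E x] + [E c]]]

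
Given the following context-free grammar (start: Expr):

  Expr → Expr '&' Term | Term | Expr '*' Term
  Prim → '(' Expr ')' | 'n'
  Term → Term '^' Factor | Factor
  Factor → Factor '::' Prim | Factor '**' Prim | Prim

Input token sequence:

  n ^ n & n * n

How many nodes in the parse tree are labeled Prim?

[Expr [Expr [Expr [Term [Term [Factor [Prim n]]] ^ [Factor [Prim n]]]] & [Term [Factor [Prim n]]]] * [Term [Factor [Prim n]]]]

4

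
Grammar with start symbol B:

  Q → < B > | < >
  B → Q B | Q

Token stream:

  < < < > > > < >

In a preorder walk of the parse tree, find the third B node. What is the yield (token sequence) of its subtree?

[B [Q < [B [Q < [B [Q < >]] >]] >] [B [Q < >]]]

< >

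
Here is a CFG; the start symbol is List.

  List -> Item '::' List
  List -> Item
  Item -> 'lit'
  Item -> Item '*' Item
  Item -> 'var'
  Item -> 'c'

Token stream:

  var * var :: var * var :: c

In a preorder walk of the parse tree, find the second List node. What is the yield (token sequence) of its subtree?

var * var :: c

[List [Item [Item var] * [Item var]] :: [List [Item [Item var] * [Item var]] :: [List [Item c]]]]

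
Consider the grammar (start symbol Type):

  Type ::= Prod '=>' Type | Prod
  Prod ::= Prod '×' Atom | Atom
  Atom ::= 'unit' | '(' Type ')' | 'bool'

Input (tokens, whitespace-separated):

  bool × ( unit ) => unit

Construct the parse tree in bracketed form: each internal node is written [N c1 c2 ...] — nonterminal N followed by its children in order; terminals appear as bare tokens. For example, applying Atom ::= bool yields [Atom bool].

[Type [Prod [Prod [Atom bool]] × [Atom ( [Type [Prod [Atom unit]]] )]] => [Type [Prod [Atom unit]]]]

Type
Prod => Type
Prod × Atom => Type
Atom × Atom => Type
bool × Atom => Type
bool × ( Type ) => Type
bool × ( Prod ) => Type
bool × ( Atom ) => Type
bool × ( unit ) => Type
bool × ( unit ) => Prod
bool × ( unit ) => Atom
bool × ( unit ) => unit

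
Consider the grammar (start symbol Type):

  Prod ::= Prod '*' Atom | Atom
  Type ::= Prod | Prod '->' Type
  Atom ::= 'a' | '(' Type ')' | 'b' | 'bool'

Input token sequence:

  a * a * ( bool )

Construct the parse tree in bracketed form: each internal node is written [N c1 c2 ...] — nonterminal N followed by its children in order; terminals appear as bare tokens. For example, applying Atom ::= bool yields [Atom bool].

Type
Prod
Prod * Atom
Prod * Atom * Atom
Atom * Atom * Atom
a * Atom * Atom
a * a * Atom
a * a * ( Type )
a * a * ( Prod )
a * a * ( Atom )
a * a * ( bool )

[Type [Prod [Prod [Prod [Atom a]] * [Atom a]] * [Atom ( [Type [Prod [Atom bool]]] )]]]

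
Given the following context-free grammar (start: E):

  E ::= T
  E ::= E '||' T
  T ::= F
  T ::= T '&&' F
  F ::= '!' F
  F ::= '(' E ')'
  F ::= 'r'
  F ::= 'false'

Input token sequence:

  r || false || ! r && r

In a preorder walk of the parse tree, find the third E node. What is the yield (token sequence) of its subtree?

[E [E [E [T [F r]]] || [T [F false]]] || [T [T [F ! [F r]]] && [F r]]]

r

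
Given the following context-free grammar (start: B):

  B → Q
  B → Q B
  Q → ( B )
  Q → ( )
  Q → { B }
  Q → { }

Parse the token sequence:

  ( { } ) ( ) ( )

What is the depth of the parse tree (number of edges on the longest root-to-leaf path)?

4

[B [Q ( [B [Q { }]] )] [B [Q ( )] [B [Q ( )]]]]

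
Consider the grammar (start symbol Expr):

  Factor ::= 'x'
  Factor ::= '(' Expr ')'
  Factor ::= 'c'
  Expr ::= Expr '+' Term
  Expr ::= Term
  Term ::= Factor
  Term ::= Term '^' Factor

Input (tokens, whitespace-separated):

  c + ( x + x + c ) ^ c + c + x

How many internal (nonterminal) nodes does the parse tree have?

23

[Expr [Expr [Expr [Expr [Term [Factor c]]] + [Term [Term [Factor ( [Expr [Expr [Expr [Term [Factor x]]] + [Term [Factor x]]] + [Term [Factor c]]] )]] ^ [Factor c]]] + [Term [Factor c]]] + [Term [Factor x]]]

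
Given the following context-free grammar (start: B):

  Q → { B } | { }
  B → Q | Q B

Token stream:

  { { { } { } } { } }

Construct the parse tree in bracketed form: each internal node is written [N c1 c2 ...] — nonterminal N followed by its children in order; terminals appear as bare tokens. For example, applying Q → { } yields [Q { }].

[B [Q { [B [Q { [B [Q { }] [B [Q { }]]] }] [B [Q { }]]] }]]

B
Q
{ B }
{ Q B }
{ { B } B }
{ { Q B } B }
{ { { } B } B }
{ { { } Q } B }
{ { { } { } } B }
{ { { } { } } Q }
{ { { } { } } { } }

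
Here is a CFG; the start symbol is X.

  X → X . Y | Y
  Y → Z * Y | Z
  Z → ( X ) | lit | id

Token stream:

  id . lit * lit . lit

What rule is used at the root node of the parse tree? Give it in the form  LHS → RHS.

X → X . Y

[X [X [X [Y [Z id]]] . [Y [Z lit] * [Y [Z lit]]]] . [Y [Z lit]]]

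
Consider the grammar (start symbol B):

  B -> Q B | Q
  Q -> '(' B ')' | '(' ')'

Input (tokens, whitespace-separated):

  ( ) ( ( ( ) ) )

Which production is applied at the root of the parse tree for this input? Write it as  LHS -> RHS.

[B [Q ( )] [B [Q ( [B [Q ( [B [Q ( )]] )]] )]]]

B -> Q B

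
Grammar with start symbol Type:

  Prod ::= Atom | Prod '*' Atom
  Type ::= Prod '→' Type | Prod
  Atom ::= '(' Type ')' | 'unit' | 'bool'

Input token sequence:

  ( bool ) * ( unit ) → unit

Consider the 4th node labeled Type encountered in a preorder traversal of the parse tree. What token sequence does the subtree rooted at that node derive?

unit

[Type [Prod [Prod [Atom ( [Type [Prod [Atom bool]]] )]] * [Atom ( [Type [Prod [Atom unit]]] )]] → [Type [Prod [Atom unit]]]]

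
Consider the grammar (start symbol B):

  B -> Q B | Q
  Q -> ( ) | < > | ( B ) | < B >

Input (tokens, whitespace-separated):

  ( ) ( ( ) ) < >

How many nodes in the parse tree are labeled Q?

4

[B [Q ( )] [B [Q ( [B [Q ( )]] )] [B [Q < >]]]]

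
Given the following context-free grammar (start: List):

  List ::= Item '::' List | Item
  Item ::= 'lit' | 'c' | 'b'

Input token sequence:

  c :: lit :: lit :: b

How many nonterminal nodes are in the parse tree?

[List [Item c] :: [List [Item lit] :: [List [Item lit] :: [List [Item b]]]]]

8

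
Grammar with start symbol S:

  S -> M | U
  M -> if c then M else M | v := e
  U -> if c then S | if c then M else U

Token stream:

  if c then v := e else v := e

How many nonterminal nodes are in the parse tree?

[S [M if c then [M v := e] else [M v := e]]]

4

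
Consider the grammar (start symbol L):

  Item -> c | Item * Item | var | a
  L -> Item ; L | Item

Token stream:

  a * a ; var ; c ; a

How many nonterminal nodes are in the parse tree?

[L [Item [Item a] * [Item a]] ; [L [Item var] ; [L [Item c] ; [L [Item a]]]]]

10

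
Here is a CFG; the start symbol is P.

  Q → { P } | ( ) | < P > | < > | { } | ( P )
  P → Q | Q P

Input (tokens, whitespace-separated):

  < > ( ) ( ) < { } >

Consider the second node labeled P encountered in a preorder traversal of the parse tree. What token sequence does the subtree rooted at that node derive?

[P [Q < >] [P [Q ( )] [P [Q ( )] [P [Q < [P [Q { }]] >]]]]]

( ) ( ) < { } >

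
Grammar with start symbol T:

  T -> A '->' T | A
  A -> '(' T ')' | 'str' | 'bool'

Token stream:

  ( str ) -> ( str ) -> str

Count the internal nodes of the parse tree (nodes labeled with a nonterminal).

10

[T [A ( [T [A str]] )] -> [T [A ( [T [A str]] )] -> [T [A str]]]]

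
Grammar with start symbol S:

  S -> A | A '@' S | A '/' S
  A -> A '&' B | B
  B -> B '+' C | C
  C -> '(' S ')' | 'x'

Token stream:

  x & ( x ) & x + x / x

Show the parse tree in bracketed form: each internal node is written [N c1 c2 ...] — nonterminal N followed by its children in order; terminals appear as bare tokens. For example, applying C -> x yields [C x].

S
A / S
A & B / S
A & B & B / S
B & B & B / S
C & B & B / S
x & B & B / S
x & C & B / S
x & ( S ) & B / S
x & ( A ) & B / S
x & ( B ) & B / S
x & ( C ) & B / S
x & ( x ) & B / S
x & ( x ) & B + C / S
x & ( x ) & C + C / S
x & ( x ) & x + C / S
x & ( x ) & x + x / S
x & ( x ) & x + x / A
x & ( x ) & x + x / B
x & ( x ) & x + x / C
x & ( x ) & x + x / x

[S [A [A [A [B [C x]]] & [B [C ( [S [A [B [C x]]]] )]]] & [B [B [C x]] + [C x]]] / [S [A [B [C x]]]]]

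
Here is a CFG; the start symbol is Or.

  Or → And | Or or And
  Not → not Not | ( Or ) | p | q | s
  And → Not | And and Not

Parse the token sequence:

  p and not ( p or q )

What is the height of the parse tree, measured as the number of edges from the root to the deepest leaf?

8

[Or [And [And [Not p]] and [Not not [Not ( [Or [Or [And [Not p]]] or [And [Not q]]] )]]]]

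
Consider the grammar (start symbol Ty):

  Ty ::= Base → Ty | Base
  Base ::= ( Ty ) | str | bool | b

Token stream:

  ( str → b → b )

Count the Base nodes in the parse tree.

4

[Ty [Base ( [Ty [Base str] → [Ty [Base b] → [Ty [Base b]]]] )]]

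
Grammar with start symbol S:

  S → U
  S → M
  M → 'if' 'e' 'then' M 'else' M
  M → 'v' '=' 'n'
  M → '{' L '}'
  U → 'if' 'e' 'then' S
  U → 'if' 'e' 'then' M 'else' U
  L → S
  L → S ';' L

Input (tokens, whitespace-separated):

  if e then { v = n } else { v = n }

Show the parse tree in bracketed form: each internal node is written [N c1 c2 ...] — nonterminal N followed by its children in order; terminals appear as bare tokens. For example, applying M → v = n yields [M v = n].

S
M
if e then M else M
if e then { L } else M
if e then { S } else M
if e then { M } else M
if e then { v = n } else M
if e then { v = n } else { L }
if e then { v = n } else { S }
if e then { v = n } else { M }
if e then { v = n } else { v = n }

[S [M if e then [M { [L [S [M v = n]]] }] else [M { [L [S [M v = n]]] }]]]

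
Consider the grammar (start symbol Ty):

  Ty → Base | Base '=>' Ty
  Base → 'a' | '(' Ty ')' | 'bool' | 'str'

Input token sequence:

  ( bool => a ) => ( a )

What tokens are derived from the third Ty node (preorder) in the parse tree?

[Ty [Base ( [Ty [Base bool] => [Ty [Base a]]] )] => [Ty [Base ( [Ty [Base a]] )]]]

a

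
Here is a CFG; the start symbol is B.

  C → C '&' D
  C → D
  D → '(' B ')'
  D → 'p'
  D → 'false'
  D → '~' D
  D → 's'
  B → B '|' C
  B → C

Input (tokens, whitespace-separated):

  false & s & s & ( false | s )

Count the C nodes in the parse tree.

6

[B [C [C [C [C [D false]] & [D s]] & [D s]] & [D ( [B [B [C [D false]]] | [C [D s]]] )]]]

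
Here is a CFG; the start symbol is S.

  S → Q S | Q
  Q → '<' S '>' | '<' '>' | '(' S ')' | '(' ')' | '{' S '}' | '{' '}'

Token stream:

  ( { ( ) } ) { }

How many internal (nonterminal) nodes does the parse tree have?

8

[S [Q ( [S [Q { [S [Q ( )]] }]] )] [S [Q { }]]]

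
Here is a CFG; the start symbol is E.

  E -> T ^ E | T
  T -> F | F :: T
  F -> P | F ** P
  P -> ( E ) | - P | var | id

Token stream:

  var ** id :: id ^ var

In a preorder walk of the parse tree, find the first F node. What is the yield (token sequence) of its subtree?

var ** id

[E [T [F [F [P var]] ** [P id]] :: [T [F [P id]]]] ^ [E [T [F [P var]]]]]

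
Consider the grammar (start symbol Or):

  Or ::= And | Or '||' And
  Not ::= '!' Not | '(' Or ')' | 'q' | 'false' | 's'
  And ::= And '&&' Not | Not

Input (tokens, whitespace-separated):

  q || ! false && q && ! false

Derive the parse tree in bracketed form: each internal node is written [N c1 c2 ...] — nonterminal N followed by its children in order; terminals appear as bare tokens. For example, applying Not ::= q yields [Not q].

Or
Or || And
And || And
Not || And
q || And
q || And && Not
q || And && Not && Not
q || Not && Not && Not
q || ! Not && Not && Not
q || ! false && Not && Not
q || ! false && q && Not
q || ! false && q && ! Not
q || ! false && q && ! false

[Or [Or [And [Not q]]] || [And [And [And [Not ! [Not false]]] && [Not q]] && [Not ! [Not false]]]]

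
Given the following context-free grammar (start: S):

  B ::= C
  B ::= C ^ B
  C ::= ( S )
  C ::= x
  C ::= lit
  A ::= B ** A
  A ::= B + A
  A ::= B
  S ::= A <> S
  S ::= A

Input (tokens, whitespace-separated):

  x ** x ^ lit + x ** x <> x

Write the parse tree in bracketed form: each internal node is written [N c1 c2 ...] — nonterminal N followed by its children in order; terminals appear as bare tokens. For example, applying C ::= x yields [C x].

S
A <> S
B ** A <> S
C ** A <> S
x ** A <> S
x ** B + A <> S
x ** C ^ B + A <> S
x ** x ^ B + A <> S
x ** x ^ C + A <> S
x ** x ^ lit + A <> S
x ** x ^ lit + B ** A <> S
x ** x ^ lit + C ** A <> S
x ** x ^ lit + x ** A <> S
x ** x ^ lit + x ** B <> S
x ** x ^ lit + x ** C <> S
x ** x ^ lit + x ** x <> S
x ** x ^ lit + x ** x <> A
x ** x ^ lit + x ** x <> B
x ** x ^ lit + x ** x <> C
x ** x ^ lit + x ** x <> x

[S [A [B [C x]] ** [A [B [C x] ^ [B [C lit]]] + [A [B [C x]] ** [A [B [C x]]]]]] <> [S [A [B [C x]]]]]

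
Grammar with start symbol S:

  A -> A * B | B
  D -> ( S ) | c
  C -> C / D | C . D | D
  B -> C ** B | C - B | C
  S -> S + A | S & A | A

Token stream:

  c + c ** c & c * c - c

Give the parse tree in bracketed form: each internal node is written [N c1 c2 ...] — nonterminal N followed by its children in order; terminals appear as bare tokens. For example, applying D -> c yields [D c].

[S [S [S [A [B [C [D c]]]]] + [A [B [C [D c]] ** [B [C [D c]]]]]] & [A [A [B [C [D c]]]] * [B [C [D c]] - [B [C [D c]]]]]]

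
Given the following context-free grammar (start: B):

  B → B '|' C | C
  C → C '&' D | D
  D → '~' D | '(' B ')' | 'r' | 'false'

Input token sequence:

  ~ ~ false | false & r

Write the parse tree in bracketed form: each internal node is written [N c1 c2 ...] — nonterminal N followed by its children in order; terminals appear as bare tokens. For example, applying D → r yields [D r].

B
B | C
C | C
D | C
~ D | C
~ ~ D | C
~ ~ false | C
~ ~ false | C & D
~ ~ false | D & D
~ ~ false | false & D
~ ~ false | false & r

[B [B [C [D ~ [D ~ [D false]]]]] | [C [C [D false]] & [D r]]]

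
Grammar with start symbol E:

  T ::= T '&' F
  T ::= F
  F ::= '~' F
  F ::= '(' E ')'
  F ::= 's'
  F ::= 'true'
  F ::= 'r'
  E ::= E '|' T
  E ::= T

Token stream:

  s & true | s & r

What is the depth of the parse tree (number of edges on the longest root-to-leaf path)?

5

[E [E [T [T [F s]] & [F true]]] | [T [T [F s]] & [F r]]]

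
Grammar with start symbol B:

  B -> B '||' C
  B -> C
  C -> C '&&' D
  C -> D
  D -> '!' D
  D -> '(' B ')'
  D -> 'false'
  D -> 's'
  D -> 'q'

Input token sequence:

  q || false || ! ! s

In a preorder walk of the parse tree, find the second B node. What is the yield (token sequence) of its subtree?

[B [B [B [C [D q]]] || [C [D false]]] || [C [D ! [D ! [D s]]]]]

q || false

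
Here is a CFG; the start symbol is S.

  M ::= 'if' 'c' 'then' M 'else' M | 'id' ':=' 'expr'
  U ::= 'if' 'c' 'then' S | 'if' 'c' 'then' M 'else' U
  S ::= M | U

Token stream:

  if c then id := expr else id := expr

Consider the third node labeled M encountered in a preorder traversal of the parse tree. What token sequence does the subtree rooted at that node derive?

id := expr

[S [M if c then [M id := expr] else [M id := expr]]]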